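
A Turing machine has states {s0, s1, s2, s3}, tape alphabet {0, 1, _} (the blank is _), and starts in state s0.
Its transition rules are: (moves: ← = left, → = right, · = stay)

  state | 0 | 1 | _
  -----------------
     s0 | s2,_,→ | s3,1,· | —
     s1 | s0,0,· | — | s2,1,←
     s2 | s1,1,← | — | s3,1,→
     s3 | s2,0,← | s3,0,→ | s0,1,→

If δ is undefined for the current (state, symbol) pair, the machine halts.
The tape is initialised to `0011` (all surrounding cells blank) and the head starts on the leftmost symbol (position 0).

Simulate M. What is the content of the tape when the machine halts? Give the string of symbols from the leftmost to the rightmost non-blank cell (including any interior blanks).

100001

state=s0 head=0 tape=_[0]011__   (s0,0)→(s2,_,→)
state=s2 head=1 tape=__[0]11__   (s2,0)→(s1,1,←)
state=s1 head=0 tape=_[_]111__   (s1,_)→(s2,1,←)
state=s2 head=-1 tape=[_]1111__   (s2,_)→(s3,1,→)
state=s3 head=0 tape=1[1]111__   (s3,1)→(s3,0,→)
state=s3 head=1 tape=10[1]11__   (s3,1)→(s3,0,→)
state=s3 head=2 tape=100[1]1__   (s3,1)→(s3,0,→)
state=s3 head=3 tape=1000[1]__   (s3,1)→(s3,0,→)
state=s3 head=4 tape=10000[_]_   (s3,_)→(s0,1,→)
state=s0 head=5 tape=100001[_]
The non-blank tape span at halt is 100001.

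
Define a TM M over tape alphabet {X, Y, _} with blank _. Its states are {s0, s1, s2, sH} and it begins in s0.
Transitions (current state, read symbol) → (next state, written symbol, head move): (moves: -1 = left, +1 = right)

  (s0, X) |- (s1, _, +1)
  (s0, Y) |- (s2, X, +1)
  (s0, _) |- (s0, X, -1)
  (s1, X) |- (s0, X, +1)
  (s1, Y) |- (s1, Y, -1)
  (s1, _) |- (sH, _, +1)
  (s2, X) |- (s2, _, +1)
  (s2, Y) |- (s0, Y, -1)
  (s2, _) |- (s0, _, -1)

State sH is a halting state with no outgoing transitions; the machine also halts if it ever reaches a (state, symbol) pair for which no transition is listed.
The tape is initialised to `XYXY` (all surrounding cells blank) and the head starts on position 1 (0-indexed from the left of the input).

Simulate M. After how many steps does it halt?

10

state=s0 head=1 tape=X[Y]XY__   (s0,Y)→(s2,X,+1)
state=s2 head=2 tape=XX[X]Y__   (s2,X)→(s2,_,+1)
state=s2 head=3 tape=XX_[Y]__   (s2,Y)→(s0,Y,-1)
state=s0 head=2 tape=XX[_]Y__   (s0,_)→(s0,X,-1)
state=s0 head=1 tape=X[X]XY__   (s0,X)→(s1,_,+1)
state=s1 head=2 tape=X_[X]Y__   (s1,X)→(s0,X,+1)
state=s0 head=3 tape=X_X[Y]__   (s0,Y)→(s2,X,+1)
state=s2 head=4 tape=X_XX[_]_   (s2,_)→(s0,_,-1)
state=s0 head=3 tape=X_X[X]__   (s0,X)→(s1,_,+1)
state=s1 head=4 tape=X_X_[_]_   (s1,_)→(sH,_,+1)
state=sH head=5 tape=X_X__[_]
M halts after 10 transitions.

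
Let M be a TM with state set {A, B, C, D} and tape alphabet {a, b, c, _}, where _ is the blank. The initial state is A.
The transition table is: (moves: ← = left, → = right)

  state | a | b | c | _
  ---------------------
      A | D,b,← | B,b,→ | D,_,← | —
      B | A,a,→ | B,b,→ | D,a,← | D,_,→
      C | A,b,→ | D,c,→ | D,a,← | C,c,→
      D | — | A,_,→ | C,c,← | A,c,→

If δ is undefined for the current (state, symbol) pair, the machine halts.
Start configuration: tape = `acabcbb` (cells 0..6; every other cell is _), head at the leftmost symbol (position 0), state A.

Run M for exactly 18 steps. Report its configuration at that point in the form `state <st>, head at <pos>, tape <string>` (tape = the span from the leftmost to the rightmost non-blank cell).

state=A head=0 tape=_[a]cabcbb__   (A,a)→(D,b,←)
state=D head=-1 tape=[_]bcabcbb__   (D,_)→(A,c,→)
state=A head=0 tape=c[b]cabcbb__   (A,b)→(B,b,→)
state=B head=1 tape=cb[c]abcbb__   (B,c)→(D,a,←)
state=D head=0 tape=c[b]aabcbb__   (D,b)→(A,_,→)
state=A head=1 tape=c_[a]abcbb__   (A,a)→(D,b,←)
state=D head=0 tape=c[_]babcbb__   (D,_)→(A,c,→)
state=A head=1 tape=cc[b]abcbb__   (A,b)→(B,b,→)
state=B head=2 tape=ccb[a]bcbb__   (B,a)→(A,a,→)
state=A head=3 tape=ccba[b]cbb__   (A,b)→(B,b,→)
state=B head=4 tape=ccbab[c]bb__   (B,c)→(D,a,←)
state=D head=3 tape=ccba[b]abb__   (D,b)→(A,_,→)
state=A head=4 tape=ccba_[a]bb__   (A,a)→(D,b,←)
state=D head=3 tape=ccba[_]bbb__   (D,_)→(A,c,→)
state=A head=4 tape=ccbac[b]bb__   (A,b)→(B,b,→)
state=B head=5 tape=ccbacb[b]b__   (B,b)→(B,b,→)
state=B head=6 tape=ccbacbb[b]__   (B,b)→(B,b,→)
state=B head=7 tape=ccbacbbb[_]_   (B,_)→(D,_,→)
state=D head=8 tape=ccbacbbb_[_]
After 18 steps: state D, head at 8, tape ccbacbbb.

state D, head at 8, tape ccbacbbb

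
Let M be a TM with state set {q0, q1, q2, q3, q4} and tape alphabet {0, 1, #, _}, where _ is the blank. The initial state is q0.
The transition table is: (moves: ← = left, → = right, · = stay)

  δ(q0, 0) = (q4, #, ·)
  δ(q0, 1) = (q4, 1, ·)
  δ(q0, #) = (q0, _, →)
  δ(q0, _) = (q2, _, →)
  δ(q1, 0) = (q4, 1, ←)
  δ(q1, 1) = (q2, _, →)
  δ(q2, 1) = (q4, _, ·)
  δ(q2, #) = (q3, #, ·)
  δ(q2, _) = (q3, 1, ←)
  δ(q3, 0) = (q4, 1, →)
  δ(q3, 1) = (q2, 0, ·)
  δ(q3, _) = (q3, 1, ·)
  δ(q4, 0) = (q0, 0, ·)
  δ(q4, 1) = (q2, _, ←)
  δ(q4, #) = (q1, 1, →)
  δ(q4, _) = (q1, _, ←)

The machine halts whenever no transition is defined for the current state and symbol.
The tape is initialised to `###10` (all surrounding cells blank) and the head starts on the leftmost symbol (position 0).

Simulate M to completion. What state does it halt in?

state=q0 head=0 tape=[#]##10   (q0,#)→(q0,_,→)
state=q0 head=1 tape=_[#]#10   (q0,#)→(q0,_,→)
state=q0 head=2 tape=__[#]10   (q0,#)→(q0,_,→)
state=q0 head=3 tape=___[1]0   (q0,1)→(q4,1,·)
state=q4 head=3 tape=___[1]0   (q4,1)→(q2,_,←)
state=q2 head=2 tape=__[_]_0   (q2,_)→(q3,1,←)
state=q3 head=1 tape=_[_]1_0   (q3,_)→(q3,1,·)
state=q3 head=1 tape=_[1]1_0   (q3,1)→(q2,0,·)
state=q2 head=1 tape=_[0]1_0
No transition is defined for (q2, 0); M halts in state q2.

q2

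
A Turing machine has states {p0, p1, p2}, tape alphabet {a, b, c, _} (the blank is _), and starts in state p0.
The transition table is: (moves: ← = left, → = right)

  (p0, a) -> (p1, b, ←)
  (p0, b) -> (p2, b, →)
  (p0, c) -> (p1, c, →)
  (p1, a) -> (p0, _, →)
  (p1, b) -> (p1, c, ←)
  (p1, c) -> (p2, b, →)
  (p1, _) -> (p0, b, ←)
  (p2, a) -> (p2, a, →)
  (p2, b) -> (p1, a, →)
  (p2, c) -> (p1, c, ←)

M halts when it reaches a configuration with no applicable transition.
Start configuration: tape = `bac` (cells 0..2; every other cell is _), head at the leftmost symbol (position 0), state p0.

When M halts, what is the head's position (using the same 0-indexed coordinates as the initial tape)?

4

state=p0 head=0 tape=[b]ac__   (p0,b)→(p2,b,→)
state=p2 head=1 tape=b[a]c__   (p2,a)→(p2,a,→)
state=p2 head=2 tape=ba[c]__   (p2,c)→(p1,c,←)
state=p1 head=1 tape=b[a]c__   (p1,a)→(p0,_,→)
state=p0 head=2 tape=b_[c]__   (p0,c)→(p1,c,→)
state=p1 head=3 tape=b_c[_]_   (p1,_)→(p0,b,←)
state=p0 head=2 tape=b_[c]b_   (p0,c)→(p1,c,→)
state=p1 head=3 tape=b_c[b]_   (p1,b)→(p1,c,←)
state=p1 head=2 tape=b_[c]c_   (p1,c)→(p2,b,→)
state=p2 head=3 tape=b_b[c]_   (p2,c)→(p1,c,←)
state=p1 head=2 tape=b_[b]c_   (p1,b)→(p1,c,←)
state=p1 head=1 tape=b[_]cc_   (p1,_)→(p0,b,←)
state=p0 head=0 tape=[b]bcc_   (p0,b)→(p2,b,→)
state=p2 head=1 tape=b[b]cc_   (p2,b)→(p1,a,→)
state=p1 head=2 tape=ba[c]c_   (p1,c)→(p2,b,→)
state=p2 head=3 tape=bab[c]_   (p2,c)→(p1,c,←)
state=p1 head=2 tape=ba[b]c_   (p1,b)→(p1,c,←)
state=p1 head=1 tape=b[a]cc_   (p1,a)→(p0,_,→)
state=p0 head=2 tape=b_[c]c_   (p0,c)→(p1,c,→)
state=p1 head=3 tape=b_c[c]_   (p1,c)→(p2,b,→)
state=p2 head=4 tape=b_cb[_]
At halt the head is at cell 4.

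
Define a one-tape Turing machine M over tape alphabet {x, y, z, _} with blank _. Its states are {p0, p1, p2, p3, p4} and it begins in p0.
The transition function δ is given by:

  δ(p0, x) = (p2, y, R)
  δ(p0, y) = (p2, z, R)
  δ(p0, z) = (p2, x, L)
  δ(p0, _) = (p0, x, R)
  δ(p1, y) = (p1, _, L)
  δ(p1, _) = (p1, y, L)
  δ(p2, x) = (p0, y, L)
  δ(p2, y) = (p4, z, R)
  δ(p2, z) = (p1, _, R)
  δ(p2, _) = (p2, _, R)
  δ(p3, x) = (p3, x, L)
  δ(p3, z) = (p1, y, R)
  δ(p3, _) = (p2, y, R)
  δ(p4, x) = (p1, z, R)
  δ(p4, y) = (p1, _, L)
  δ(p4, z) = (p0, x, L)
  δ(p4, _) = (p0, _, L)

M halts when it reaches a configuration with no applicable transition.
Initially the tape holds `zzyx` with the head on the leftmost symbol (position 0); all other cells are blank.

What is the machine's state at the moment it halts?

p1

state=p0 head=0 tape=_[z]zyx   (p0,z)→(p2,x,L)
state=p2 head=-1 tape=[_]xzyx   (p2,_)→(p2,_,R)
state=p2 head=0 tape=_[x]zyx   (p2,x)→(p0,y,L)
state=p0 head=-1 tape=[_]yzyx   (p0,_)→(p0,x,R)
state=p0 head=0 tape=x[y]zyx   (p0,y)→(p2,z,R)
state=p2 head=1 tape=xz[z]yx   (p2,z)→(p1,_,R)
state=p1 head=2 tape=xz_[y]x   (p1,y)→(p1,_,L)
state=p1 head=1 tape=xz[_]_x   (p1,_)→(p1,y,L)
state=p1 head=0 tape=x[z]y_x
No transition is defined for (p1, z); M halts in state p1.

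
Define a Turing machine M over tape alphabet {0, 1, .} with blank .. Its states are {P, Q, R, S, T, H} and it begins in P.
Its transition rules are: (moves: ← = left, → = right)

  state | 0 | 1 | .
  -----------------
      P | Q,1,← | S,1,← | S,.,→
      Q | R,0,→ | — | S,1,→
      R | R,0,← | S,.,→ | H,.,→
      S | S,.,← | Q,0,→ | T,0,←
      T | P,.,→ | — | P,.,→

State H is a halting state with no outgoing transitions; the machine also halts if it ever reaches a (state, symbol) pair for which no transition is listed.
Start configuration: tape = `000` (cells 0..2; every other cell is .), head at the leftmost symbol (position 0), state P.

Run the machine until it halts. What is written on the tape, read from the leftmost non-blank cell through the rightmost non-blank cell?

P | ..[0]00.   read 0 → write 1, move ←, go to Q
Q | .[.]100.   read . → write 1, move →, go to S
S | .1[1]00.   read 1 → write 0, move →, go to Q
Q | .10[0]0.   read 0 → write 0, move →, go to R
R | .100[0].   read 0 → write 0, move ←, go to R
R | .10[0]0.   read 0 → write 0, move ←, go to R
R | .1[0]00.   read 0 → write 0, move ←, go to R
R | .[1]000.   read 1 → write ., move →, go to S
S | ..[0]00.   read 0 → write ., move ←, go to S
S | .[.].00.   read . → write 0, move ←, go to T
T | [.]0.00.   read . → write ., move →, go to P
P | .[0].00.   read 0 → write 1, move ←, go to Q
Q | [.]1.00.   read . → write 1, move →, go to S
S | 1[1].00.   read 1 → write 0, move →, go to Q
Q | 10[.]00.   read . → write 1, move →, go to S
S | 101[0]0.   read 0 → write ., move ←, go to S
S | 10[1].0.   read 1 → write 0, move →, go to Q
Q | 100[.]0.   read . → write 1, move →, go to S
S | 1001[0].   read 0 → write ., move ←, go to S
S | 100[1]..   read 1 → write 0, move →, go to Q
Q | 1000[.].   read . → write 1, move →, go to S
S | 10001[.]   read . → write 0, move ←, go to T
T | 1000[1]0
The non-blank tape span at halt is 100010.

100010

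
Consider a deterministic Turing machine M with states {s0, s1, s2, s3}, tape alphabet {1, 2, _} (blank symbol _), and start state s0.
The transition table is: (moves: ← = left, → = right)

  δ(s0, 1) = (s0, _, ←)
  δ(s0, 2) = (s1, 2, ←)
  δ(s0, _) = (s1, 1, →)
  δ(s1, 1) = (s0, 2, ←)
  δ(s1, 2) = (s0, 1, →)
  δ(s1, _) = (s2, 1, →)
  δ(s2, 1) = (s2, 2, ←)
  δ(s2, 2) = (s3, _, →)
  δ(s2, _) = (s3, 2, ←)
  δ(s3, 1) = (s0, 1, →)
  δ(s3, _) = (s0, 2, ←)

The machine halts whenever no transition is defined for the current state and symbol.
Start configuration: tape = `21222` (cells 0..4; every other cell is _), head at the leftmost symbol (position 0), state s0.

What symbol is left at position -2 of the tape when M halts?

state=s0 head=0 tape=___[2]1222   (s0,2)→(s1,2,←)
state=s1 head=-1 tape=__[_]21222   (s1,_)→(s2,1,→)
state=s2 head=0 tape=__1[2]1222   (s2,2)→(s3,_,→)
state=s3 head=1 tape=__1_[1]222   (s3,1)→(s0,1,→)
state=s0 head=2 tape=__1_1[2]22   (s0,2)→(s1,2,←)
state=s1 head=1 tape=__1_[1]222   (s1,1)→(s0,2,←)
state=s0 head=0 tape=__1[_]2222   (s0,_)→(s1,1,→)
state=s1 head=1 tape=__11[2]222   (s1,2)→(s0,1,→)
state=s0 head=2 tape=__111[2]22   (s0,2)→(s1,2,←)
state=s1 head=1 tape=__11[1]222   (s1,1)→(s0,2,←)
state=s0 head=0 tape=__1[1]2222   (s0,1)→(s0,_,←)
state=s0 head=-1 tape=__[1]_2222   (s0,1)→(s0,_,←)
state=s0 head=-2 tape=_[_]__2222   (s0,_)→(s1,1,→)
state=s1 head=-1 tape=_1[_]_2222   (s1,_)→(s2,1,→)
state=s2 head=0 tape=_11[_]2222   (s2,_)→(s3,2,←)
state=s3 head=-1 tape=_1[1]22222   (s3,1)→(s0,1,→)
state=s0 head=0 tape=_11[2]2222   (s0,2)→(s1,2,←)
state=s1 head=-1 tape=_1[1]22222   (s1,1)→(s0,2,←)
state=s0 head=-2 tape=_[1]222222   (s0,1)→(s0,_,←)
state=s0 head=-3 tape=[_]_222222   (s0,_)→(s1,1,→)
state=s1 head=-2 tape=1[_]222222   (s1,_)→(s2,1,→)
state=s2 head=-1 tape=11[2]22222   (s2,2)→(s3,_,→)
state=s3 head=0 tape=11_[2]2222
Cell -2 holds 1 when M halts.

1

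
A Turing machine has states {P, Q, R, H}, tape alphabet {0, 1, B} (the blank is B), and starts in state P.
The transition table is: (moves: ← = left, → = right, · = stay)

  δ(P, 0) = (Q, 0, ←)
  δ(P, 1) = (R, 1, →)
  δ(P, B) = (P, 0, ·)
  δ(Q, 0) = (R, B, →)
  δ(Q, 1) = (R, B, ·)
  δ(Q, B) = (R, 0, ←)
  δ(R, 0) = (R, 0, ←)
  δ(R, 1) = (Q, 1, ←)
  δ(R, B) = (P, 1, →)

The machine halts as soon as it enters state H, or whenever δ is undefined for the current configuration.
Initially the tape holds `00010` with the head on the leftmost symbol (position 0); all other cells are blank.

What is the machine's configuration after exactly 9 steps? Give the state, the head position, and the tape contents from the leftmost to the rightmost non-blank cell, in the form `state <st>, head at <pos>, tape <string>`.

P | BB[0]0010   read 0 → write 0, move ←, go to Q
Q | B[B]00010   read B → write 0, move ←, go to R
R | [B]000010   read B → write 1, move →, go to P
P | 1[0]00010   read 0 → write 0, move ←, go to Q
Q | [1]000010   read 1 → write B, move ·, go to R
R | [B]000010   read B → write 1, move →, go to P
P | 1[0]00010   read 0 → write 0, move ←, go to Q
Q | [1]000010   read 1 → write B, move ·, go to R
R | [B]000010   read B → write 1, move →, go to P
P | 1[0]00010
After 9 steps: state P, head at -1, tape 1000010.

state P, head at -1, tape 1000010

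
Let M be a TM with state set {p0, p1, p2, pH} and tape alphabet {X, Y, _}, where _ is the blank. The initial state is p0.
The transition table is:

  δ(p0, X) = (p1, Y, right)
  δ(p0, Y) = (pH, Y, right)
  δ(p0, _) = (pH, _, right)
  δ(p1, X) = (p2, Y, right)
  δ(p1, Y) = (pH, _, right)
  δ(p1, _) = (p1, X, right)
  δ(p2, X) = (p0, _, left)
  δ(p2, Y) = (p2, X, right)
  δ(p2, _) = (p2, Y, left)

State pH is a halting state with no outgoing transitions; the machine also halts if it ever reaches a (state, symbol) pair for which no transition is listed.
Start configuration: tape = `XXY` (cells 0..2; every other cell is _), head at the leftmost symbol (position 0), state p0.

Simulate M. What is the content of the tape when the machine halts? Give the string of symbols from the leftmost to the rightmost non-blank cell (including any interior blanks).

state=p0 head=0 tape=[X]XY_   (p0,X)→(p1,Y,right)
state=p1 head=1 tape=Y[X]Y_   (p1,X)→(p2,Y,right)
state=p2 head=2 tape=YY[Y]_   (p2,Y)→(p2,X,right)
state=p2 head=3 tape=YYX[_]   (p2,_)→(p2,Y,left)
state=p2 head=2 tape=YY[X]Y   (p2,X)→(p0,_,left)
state=p0 head=1 tape=Y[Y]_Y   (p0,Y)→(pH,Y,right)
state=pH head=2 tape=YY[_]Y
The non-blank tape span at halt is YY_Y.

YY_Y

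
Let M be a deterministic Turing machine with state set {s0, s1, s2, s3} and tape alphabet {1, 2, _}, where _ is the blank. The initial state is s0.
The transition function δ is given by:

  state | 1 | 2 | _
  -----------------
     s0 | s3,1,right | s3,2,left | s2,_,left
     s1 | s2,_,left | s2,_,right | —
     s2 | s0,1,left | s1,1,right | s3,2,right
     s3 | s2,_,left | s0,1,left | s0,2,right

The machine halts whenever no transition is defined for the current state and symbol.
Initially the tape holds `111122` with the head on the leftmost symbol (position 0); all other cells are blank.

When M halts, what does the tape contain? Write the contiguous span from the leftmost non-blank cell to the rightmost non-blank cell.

21_21_22

s0 | __[1]11122   read 1 → write 1, move right, go to s3
s3 | __1[1]1122   read 1 → write _, move left, go to s2
s2 | __[1]_1122   read 1 → write 1, move left, go to s0
s0 | _[_]1_1122   read _ → write _, move left, go to s2
s2 | [_]_1_1122   read _ → write 2, move right, go to s3
s3 | 2[_]1_1122   read _ → write 2, move right, go to s0
s0 | 22[1]_1122   read 1 → write 1, move right, go to s3
s3 | 221[_]1122   read _ → write 2, move right, go to s0
s0 | 2212[1]122   read 1 → write 1, move right, go to s3
s3 | 22121[1]22   read 1 → write _, move left, go to s2
s2 | 2212[1]_22   read 1 → write 1, move left, go to s0
s0 | 221[2]1_22   read 2 → write 2, move left, go to s3
s3 | 22[1]21_22   read 1 → write _, move left, go to s2
s2 | 2[2]_21_22   read 2 → write 1, move right, go to s1
s1 | 21[_]21_22
The non-blank tape span at halt is 21_21_22.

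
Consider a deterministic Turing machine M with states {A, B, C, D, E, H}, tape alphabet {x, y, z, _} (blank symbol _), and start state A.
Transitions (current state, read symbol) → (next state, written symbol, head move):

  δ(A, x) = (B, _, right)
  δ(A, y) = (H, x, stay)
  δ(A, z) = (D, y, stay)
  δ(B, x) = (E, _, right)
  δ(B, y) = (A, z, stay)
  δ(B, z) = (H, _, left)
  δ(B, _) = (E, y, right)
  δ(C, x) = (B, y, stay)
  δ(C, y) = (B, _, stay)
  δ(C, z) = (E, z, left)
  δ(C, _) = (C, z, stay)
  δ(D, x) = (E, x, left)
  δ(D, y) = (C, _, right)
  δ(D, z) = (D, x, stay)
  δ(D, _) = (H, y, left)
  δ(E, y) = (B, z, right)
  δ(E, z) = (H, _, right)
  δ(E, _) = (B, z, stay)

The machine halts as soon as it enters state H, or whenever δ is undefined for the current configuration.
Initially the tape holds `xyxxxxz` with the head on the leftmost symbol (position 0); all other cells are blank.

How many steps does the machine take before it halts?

A | [x]yxxxxz   read x → write _, move right, go to B
B | _[y]xxxxz   read y → write z, move stay, go to A
A | _[z]xxxxz   read z → write y, move stay, go to D
D | _[y]xxxxz   read y → write _, move right, go to C
C | __[x]xxxz   read x → write y, move stay, go to B
B | __[y]xxxz   read y → write z, move stay, go to A
A | __[z]xxxz   read z → write y, move stay, go to D
D | __[y]xxxz   read y → write _, move right, go to C
C | ___[x]xxz   read x → write y, move stay, go to B
B | ___[y]xxz   read y → write z, move stay, go to A
A | ___[z]xxz   read z → write y, move stay, go to D
D | ___[y]xxz   read y → write _, move right, go to C
C | ____[x]xz   read x → write y, move stay, go to B
B | ____[y]xz   read y → write z, move stay, go to A
A | ____[z]xz   read z → write y, move stay, go to D
D | ____[y]xz   read y → write _, move right, go to C
C | _____[x]z   read x → write y, move stay, go to B
B | _____[y]z   read y → write z, move stay, go to A
A | _____[z]z   read z → write y, move stay, go to D
D | _____[y]z   read y → write _, move right, go to C
C | ______[z]   read z → write z, move left, go to E
E | _____[_]z   read _ → write z, move stay, go to B
B | _____[z]z   read z → write _, move left, go to H
H | ____[_]_z
M halts after 23 transitions.

23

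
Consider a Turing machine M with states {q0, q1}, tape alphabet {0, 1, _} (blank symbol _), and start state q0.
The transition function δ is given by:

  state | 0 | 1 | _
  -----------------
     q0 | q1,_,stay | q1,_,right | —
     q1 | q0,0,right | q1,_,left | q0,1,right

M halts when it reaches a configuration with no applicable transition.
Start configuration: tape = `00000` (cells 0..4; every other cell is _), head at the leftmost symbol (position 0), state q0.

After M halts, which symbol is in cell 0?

1

state=q0 head=0 tape=[0]0000_   (q0,0)→(q1,_,stay)
state=q1 head=0 tape=[_]0000_   (q1,_)→(q0,1,right)
state=q0 head=1 tape=1[0]000_   (q0,0)→(q1,_,stay)
state=q1 head=1 tape=1[_]000_   (q1,_)→(q0,1,right)
state=q0 head=2 tape=11[0]00_   (q0,0)→(q1,_,stay)
state=q1 head=2 tape=11[_]00_   (q1,_)→(q0,1,right)
state=q0 head=3 tape=111[0]0_   (q0,0)→(q1,_,stay)
state=q1 head=3 tape=111[_]0_   (q1,_)→(q0,1,right)
state=q0 head=4 tape=1111[0]_   (q0,0)→(q1,_,stay)
state=q1 head=4 tape=1111[_]_   (q1,_)→(q0,1,right)
state=q0 head=5 tape=11111[_]
Cell 0 holds 1 when M halts.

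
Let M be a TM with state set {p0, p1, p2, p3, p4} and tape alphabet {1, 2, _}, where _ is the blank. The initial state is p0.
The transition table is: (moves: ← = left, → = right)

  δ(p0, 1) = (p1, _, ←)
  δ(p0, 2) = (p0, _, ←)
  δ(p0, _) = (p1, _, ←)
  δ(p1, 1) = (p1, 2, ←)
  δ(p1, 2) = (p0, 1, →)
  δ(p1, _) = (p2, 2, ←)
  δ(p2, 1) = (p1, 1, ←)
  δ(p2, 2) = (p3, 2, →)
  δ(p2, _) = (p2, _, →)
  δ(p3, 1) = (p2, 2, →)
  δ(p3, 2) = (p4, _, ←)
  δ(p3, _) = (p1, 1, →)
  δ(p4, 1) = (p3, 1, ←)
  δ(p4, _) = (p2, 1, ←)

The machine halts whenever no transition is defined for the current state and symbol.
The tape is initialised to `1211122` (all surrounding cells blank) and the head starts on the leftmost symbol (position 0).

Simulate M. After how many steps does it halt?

25

p0 | ____[1]211122   read 1 → write _, move ←, go to p1
p1 | ___[_]_211122   read _ → write 2, move ←, go to p2
p2 | __[_]2_211122   read _ → write _, move →, go to p2
p2 | ___[2]_211122   read 2 → write 2, move →, go to p3
p3 | ___2[_]211122   read _ → write 1, move →, go to p1
p1 | ___21[2]11122   read 2 → write 1, move →, go to p0
p0 | ___211[1]1122   read 1 → write _, move ←, go to p1
p1 | ___21[1]_1122   read 1 → write 2, move ←, go to p1
p1 | ___2[1]2_1122   read 1 → write 2, move ←, go to p1
p1 | ___[2]22_1122   read 2 → write 1, move →, go to p0
p0 | ___1[2]2_1122   read 2 → write _, move ←, go to p0
p0 | ___[1]_2_1122   read 1 → write _, move ←, go to p1
p1 | __[_]__2_1122   read _ → write 2, move ←, go to p2
p2 | _[_]2__2_1122   read _ → write _, move →, go to p2
p2 | __[2]__2_1122   read 2 → write 2, move →, go to p3
p3 | __2[_]_2_1122   read _ → write 1, move →, go to p1
p1 | __21[_]2_1122   read _ → write 2, move ←, go to p2
p2 | __2[1]22_1122   read 1 → write 1, move ←, go to p1
p1 | __[2]122_1122   read 2 → write 1, move →, go to p0
p0 | __1[1]22_1122   read 1 → write _, move ←, go to p1
p1 | __[1]_22_1122   read 1 → write 2, move ←, go to p1
p1 | _[_]2_22_1122   read _ → write 2, move ←, go to p2
p2 | [_]22_22_1122   read _ → write _, move →, go to p2
p2 | _[2]2_22_1122   read 2 → write 2, move →, go to p3
p3 | _2[2]_22_1122   read 2 → write _, move ←, go to p4
p4 | _[2]__22_1122
M halts after 25 transitions.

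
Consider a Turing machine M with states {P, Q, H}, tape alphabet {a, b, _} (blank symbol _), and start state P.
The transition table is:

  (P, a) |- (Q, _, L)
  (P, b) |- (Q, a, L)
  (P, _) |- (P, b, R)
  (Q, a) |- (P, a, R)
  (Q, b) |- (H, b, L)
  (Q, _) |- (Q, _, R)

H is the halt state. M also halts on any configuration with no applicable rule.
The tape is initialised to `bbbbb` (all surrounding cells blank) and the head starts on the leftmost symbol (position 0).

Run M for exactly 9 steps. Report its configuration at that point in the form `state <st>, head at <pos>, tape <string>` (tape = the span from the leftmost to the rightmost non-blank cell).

P | _[b]bbbb   read b → write a, move L, go to Q
Q | [_]abbbb   read _ → write _, move R, go to Q
Q | _[a]bbbb   read a → write a, move R, go to P
P | _a[b]bbb   read b → write a, move L, go to Q
Q | _[a]abbb   read a → write a, move R, go to P
P | _a[a]bbb   read a → write _, move L, go to Q
Q | _[a]_bbb   read a → write a, move R, go to P
P | _a[_]bbb   read _ → write b, move R, go to P
P | _ab[b]bb   read b → write a, move L, go to Q
Q | _a[b]abb
After 9 steps: state Q, head at 1, tape ababb.

state Q, head at 1, tape ababb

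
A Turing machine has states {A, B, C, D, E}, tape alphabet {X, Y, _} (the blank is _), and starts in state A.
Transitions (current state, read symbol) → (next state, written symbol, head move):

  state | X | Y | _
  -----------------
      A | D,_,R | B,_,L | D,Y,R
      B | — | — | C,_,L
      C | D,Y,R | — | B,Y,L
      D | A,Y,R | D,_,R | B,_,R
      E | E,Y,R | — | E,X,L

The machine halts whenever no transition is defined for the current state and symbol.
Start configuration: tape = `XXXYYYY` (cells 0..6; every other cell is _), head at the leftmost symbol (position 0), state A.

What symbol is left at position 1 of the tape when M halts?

Y

state=A head=0 tape=[X]XXYYYY__   (A,X)→(D,_,R)
state=D head=1 tape=_[X]XYYYY__   (D,X)→(A,Y,R)
state=A head=2 tape=_Y[X]YYYY__   (A,X)→(D,_,R)
state=D head=3 tape=_Y_[Y]YYY__   (D,Y)→(D,_,R)
state=D head=4 tape=_Y__[Y]YY__   (D,Y)→(D,_,R)
state=D head=5 tape=_Y___[Y]Y__   (D,Y)→(D,_,R)
state=D head=6 tape=_Y____[Y]__   (D,Y)→(D,_,R)
state=D head=7 tape=_Y_____[_]_   (D,_)→(B,_,R)
state=B head=8 tape=_Y______[_]   (B,_)→(C,_,L)
state=C head=7 tape=_Y_____[_]_   (C,_)→(B,Y,L)
state=B head=6 tape=_Y____[_]Y_   (B,_)→(C,_,L)
state=C head=5 tape=_Y___[_]_Y_   (C,_)→(B,Y,L)
state=B head=4 tape=_Y__[_]Y_Y_   (B,_)→(C,_,L)
state=C head=3 tape=_Y_[_]_Y_Y_   (C,_)→(B,Y,L)
state=B head=2 tape=_Y[_]Y_Y_Y_   (B,_)→(C,_,L)
state=C head=1 tape=_[Y]_Y_Y_Y_
Cell 1 holds Y when M halts.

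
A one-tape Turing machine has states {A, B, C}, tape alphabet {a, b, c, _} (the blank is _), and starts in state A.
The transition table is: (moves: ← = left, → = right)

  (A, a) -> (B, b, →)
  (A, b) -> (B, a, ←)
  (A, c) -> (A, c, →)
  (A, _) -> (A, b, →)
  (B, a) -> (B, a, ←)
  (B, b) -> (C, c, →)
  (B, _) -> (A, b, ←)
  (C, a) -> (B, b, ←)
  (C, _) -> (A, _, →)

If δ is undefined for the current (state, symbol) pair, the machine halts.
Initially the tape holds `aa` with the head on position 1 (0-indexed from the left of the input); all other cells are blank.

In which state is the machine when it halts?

B

state=A head=1 tape=__a[a]_   (A,a)→(B,b,→)
state=B head=2 tape=__ab[_]   (B,_)→(A,b,←)
state=A head=1 tape=__a[b]b   (A,b)→(B,a,←)
state=B head=0 tape=__[a]ab   (B,a)→(B,a,←)
state=B head=-1 tape=_[_]aab   (B,_)→(A,b,←)
state=A head=-2 tape=[_]baab   (A,_)→(A,b,→)
state=A head=-1 tape=b[b]aab   (A,b)→(B,a,←)
state=B head=-2 tape=[b]aaab   (B,b)→(C,c,→)
state=C head=-1 tape=c[a]aab   (C,a)→(B,b,←)
state=B head=-2 tape=[c]baab
No transition is defined for (B, c); M halts in state B.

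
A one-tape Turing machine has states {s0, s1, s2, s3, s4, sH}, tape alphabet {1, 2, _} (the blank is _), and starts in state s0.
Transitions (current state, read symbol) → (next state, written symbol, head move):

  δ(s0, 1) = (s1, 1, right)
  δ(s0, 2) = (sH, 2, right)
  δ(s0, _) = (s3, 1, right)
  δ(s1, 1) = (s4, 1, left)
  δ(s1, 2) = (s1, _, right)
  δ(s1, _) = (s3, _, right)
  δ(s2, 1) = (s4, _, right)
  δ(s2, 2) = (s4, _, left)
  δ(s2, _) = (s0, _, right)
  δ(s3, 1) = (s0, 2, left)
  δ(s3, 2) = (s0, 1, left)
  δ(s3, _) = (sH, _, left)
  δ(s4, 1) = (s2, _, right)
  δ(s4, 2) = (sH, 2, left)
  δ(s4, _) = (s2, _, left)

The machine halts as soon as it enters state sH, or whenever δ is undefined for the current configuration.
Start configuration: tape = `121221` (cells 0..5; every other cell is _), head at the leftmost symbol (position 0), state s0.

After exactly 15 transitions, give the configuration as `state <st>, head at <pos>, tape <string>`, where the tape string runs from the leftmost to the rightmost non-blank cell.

state s2, head at 3, tape 1___1

state=s0 head=0 tape=[1]21221   (s0,1)→(s1,1,right)
state=s1 head=1 tape=1[2]1221   (s1,2)→(s1,_,right)
state=s1 head=2 tape=1_[1]221   (s1,1)→(s4,1,left)
state=s4 head=1 tape=1[_]1221   (s4,_)→(s2,_,left)
state=s2 head=0 tape=[1]_1221   (s2,1)→(s4,_,right)
state=s4 head=1 tape=_[_]1221   (s4,_)→(s2,_,left)
state=s2 head=0 tape=[_]_1221   (s2,_)→(s0,_,right)
state=s0 head=1 tape=_[_]1221   (s0,_)→(s3,1,right)
state=s3 head=2 tape=_1[1]221   (s3,1)→(s0,2,left)
state=s0 head=1 tape=_[1]2221   (s0,1)→(s1,1,right)
state=s1 head=2 tape=_1[2]221   (s1,2)→(s1,_,right)
state=s1 head=3 tape=_1_[2]21   (s1,2)→(s1,_,right)
state=s1 head=4 tape=_1__[2]1   (s1,2)→(s1,_,right)
state=s1 head=5 tape=_1___[1]   (s1,1)→(s4,1,left)
state=s4 head=4 tape=_1__[_]1   (s4,_)→(s2,_,left)
state=s2 head=3 tape=_1_[_]_1
After 15 steps: state s2, head at 3, tape 1___1.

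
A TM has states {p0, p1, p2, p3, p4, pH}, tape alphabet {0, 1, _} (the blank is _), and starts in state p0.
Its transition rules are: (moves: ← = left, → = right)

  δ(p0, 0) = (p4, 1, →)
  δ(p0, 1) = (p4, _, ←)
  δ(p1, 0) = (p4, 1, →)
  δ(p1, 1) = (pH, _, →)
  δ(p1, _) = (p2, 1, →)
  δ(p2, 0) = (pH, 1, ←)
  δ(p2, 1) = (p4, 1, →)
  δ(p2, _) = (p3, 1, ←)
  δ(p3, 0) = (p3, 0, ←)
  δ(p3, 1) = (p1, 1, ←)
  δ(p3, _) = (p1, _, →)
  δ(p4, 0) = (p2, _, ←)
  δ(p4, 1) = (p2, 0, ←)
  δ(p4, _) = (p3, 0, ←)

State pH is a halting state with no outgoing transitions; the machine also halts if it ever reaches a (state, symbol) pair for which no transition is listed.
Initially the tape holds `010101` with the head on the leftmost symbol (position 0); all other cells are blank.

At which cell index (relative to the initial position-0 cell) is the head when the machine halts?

0

p0 | _[0]10101   read 0 → write 1, move →, go to p4
p4 | _1[1]0101   read 1 → write 0, move ←, go to p2
p2 | _[1]00101   read 1 → write 1, move →, go to p4
p4 | _1[0]0101   read 0 → write _, move ←, go to p2
p2 | _[1]_0101   read 1 → write 1, move →, go to p4
p4 | _1[_]0101   read _ → write 0, move ←, go to p3
p3 | _[1]00101   read 1 → write 1, move ←, go to p1
p1 | [_]100101   read _ → write 1, move →, go to p2
p2 | 1[1]00101   read 1 → write 1, move →, go to p4
p4 | 11[0]0101   read 0 → write _, move ←, go to p2
p2 | 1[1]_0101   read 1 → write 1, move →, go to p4
p4 | 11[_]0101   read _ → write 0, move ←, go to p3
p3 | 1[1]00101   read 1 → write 1, move ←, go to p1
p1 | [1]100101   read 1 → write _, move →, go to pH
pH | _[1]00101
At halt the head is at cell 0.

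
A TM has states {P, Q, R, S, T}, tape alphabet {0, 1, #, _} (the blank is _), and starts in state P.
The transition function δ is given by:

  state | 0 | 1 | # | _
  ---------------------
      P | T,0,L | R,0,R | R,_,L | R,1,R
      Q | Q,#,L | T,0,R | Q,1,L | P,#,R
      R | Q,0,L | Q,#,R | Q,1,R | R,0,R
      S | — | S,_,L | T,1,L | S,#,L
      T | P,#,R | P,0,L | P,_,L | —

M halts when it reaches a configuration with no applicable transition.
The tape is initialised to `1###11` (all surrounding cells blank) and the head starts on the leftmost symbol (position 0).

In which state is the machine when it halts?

T

P | __[1]###11   read 1 → write 0, move R, go to R
R | __0[#]##11   read # → write 1, move R, go to Q
Q | __01[#]#11   read # → write 1, move L, go to Q
Q | __0[1]1#11   read 1 → write 0, move R, go to T
T | __00[1]#11   read 1 → write 0, move L, go to P
P | __0[0]0#11   read 0 → write 0, move L, go to T
T | __[0]00#11   read 0 → write #, move R, go to P
P | __#[0]0#11   read 0 → write 0, move L, go to T
T | __[#]00#11   read # → write _, move L, go to P
P | _[_]_00#11   read _ → write 1, move R, go to R
R | _1[_]00#11   read _ → write 0, move R, go to R
R | _10[0]0#11   read 0 → write 0, move L, go to Q
Q | _1[0]00#11   read 0 → write #, move L, go to Q
Q | _[1]#00#11   read 1 → write 0, move R, go to T
T | _0[#]00#11   read # → write _, move L, go to P
P | _[0]_00#11   read 0 → write 0, move L, go to T
T | [_]0_00#11
No transition is defined for (T, _); M halts in state T.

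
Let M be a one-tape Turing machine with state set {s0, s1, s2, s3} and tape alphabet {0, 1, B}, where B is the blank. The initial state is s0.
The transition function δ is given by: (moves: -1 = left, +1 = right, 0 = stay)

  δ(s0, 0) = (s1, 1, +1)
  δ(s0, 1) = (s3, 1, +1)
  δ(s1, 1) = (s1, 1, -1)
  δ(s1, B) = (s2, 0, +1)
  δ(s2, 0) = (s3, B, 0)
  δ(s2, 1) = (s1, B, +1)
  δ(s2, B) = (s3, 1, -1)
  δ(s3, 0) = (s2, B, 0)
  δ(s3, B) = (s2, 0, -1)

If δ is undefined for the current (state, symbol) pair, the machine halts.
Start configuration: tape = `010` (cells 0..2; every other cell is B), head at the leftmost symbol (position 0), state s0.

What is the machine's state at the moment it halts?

state=s0 head=0 tape=B[0]10   (s0,0)→(s1,1,+1)
state=s1 head=1 tape=B1[1]0   (s1,1)→(s1,1,-1)
state=s1 head=0 tape=B[1]10   (s1,1)→(s1,1,-1)
state=s1 head=-1 tape=[B]110   (s1,B)→(s2,0,+1)
state=s2 head=0 tape=0[1]10   (s2,1)→(s1,B,+1)
state=s1 head=1 tape=0B[1]0   (s1,1)→(s1,1,-1)
state=s1 head=0 tape=0[B]10   (s1,B)→(s2,0,+1)
state=s2 head=1 tape=00[1]0   (s2,1)→(s1,B,+1)
state=s1 head=2 tape=00B[0]
No transition is defined for (s1, 0); M halts in state s1.

s1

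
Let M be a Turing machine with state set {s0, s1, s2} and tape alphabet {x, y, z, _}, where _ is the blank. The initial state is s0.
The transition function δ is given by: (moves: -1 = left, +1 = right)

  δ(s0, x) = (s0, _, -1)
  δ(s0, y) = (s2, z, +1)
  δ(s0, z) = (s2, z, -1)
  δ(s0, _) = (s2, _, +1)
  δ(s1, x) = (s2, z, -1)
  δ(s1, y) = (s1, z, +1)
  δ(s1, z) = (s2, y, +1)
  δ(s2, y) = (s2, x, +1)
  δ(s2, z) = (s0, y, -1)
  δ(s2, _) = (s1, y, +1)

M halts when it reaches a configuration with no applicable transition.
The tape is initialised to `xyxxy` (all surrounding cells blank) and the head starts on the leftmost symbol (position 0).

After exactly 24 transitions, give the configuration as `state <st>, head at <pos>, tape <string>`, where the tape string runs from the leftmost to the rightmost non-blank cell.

state s0, head at 0, tape yxy_yy

state=s0 head=0 tape=_[x]yxxy   (s0,x)→(s0,_,-1)
state=s0 head=-1 tape=[_]_yxxy   (s0,_)→(s2,_,+1)
state=s2 head=0 tape=_[_]yxxy   (s2,_)→(s1,y,+1)
state=s1 head=1 tape=_y[y]xxy   (s1,y)→(s1,z,+1)
state=s1 head=2 tape=_yz[x]xy   (s1,x)→(s2,z,-1)
state=s2 head=1 tape=_y[z]zxy   (s2,z)→(s0,y,-1)
state=s0 head=0 tape=_[y]yzxy   (s0,y)→(s2,z,+1)
state=s2 head=1 tape=_z[y]zxy   (s2,y)→(s2,x,+1)
state=s2 head=2 tape=_zx[z]xy   (s2,z)→(s0,y,-1)
state=s0 head=1 tape=_z[x]yxy   (s0,x)→(s0,_,-1)
state=s0 head=0 tape=_[z]_yxy   (s0,z)→(s2,z,-1)
state=s2 head=-1 tape=[_]z_yxy   (s2,_)→(s1,y,+1)
state=s1 head=0 tape=y[z]_yxy   (s1,z)→(s2,y,+1)
state=s2 head=1 tape=yy[_]yxy   (s2,_)→(s1,y,+1)
state=s1 head=2 tape=yyy[y]xy   (s1,y)→(s1,z,+1)
state=s1 head=3 tape=yyyz[x]y   (s1,x)→(s2,z,-1)
state=s2 head=2 tape=yyy[z]zy   (s2,z)→(s0,y,-1)
state=s0 head=1 tape=yy[y]yzy   (s0,y)→(s2,z,+1)
state=s2 head=2 tape=yyz[y]zy   (s2,y)→(s2,x,+1)
state=s2 head=3 tape=yyzx[z]y   (s2,z)→(s0,y,-1)
state=s0 head=2 tape=yyz[x]yy   (s0,x)→(s0,_,-1)
state=s0 head=1 tape=yy[z]_yy   (s0,z)→(s2,z,-1)
state=s2 head=0 tape=y[y]z_yy   (s2,y)→(s2,x,+1)
state=s2 head=1 tape=yx[z]_yy   (s2,z)→(s0,y,-1)
state=s0 head=0 tape=y[x]y_yy
After 24 steps: state s0, head at 0, tape yxy_yy.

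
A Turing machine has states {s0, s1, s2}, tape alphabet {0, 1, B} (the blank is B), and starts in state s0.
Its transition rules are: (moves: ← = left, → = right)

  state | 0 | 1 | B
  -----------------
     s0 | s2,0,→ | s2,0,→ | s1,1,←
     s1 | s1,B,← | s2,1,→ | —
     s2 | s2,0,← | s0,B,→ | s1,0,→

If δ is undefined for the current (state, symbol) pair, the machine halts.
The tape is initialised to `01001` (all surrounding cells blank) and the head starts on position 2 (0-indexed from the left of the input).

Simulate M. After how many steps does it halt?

11

state=s0 head=2 tape=B01[0]01   (s0,0)→(s2,0,→)
state=s2 head=3 tape=B010[0]1   (s2,0)→(s2,0,←)
state=s2 head=2 tape=B01[0]01   (s2,0)→(s2,0,←)
state=s2 head=1 tape=B0[1]001   (s2,1)→(s0,B,→)
state=s0 head=2 tape=B0B[0]01   (s0,0)→(s2,0,→)
state=s2 head=3 tape=B0B0[0]1   (s2,0)→(s2,0,←)
state=s2 head=2 tape=B0B[0]01   (s2,0)→(s2,0,←)
state=s2 head=1 tape=B0[B]001   (s2,B)→(s1,0,→)
state=s1 head=2 tape=B00[0]01   (s1,0)→(s1,B,←)
state=s1 head=1 tape=B0[0]B01   (s1,0)→(s1,B,←)
state=s1 head=0 tape=B[0]BB01   (s1,0)→(s1,B,←)
state=s1 head=-1 tape=[B]BBB01
M halts after 11 transitions.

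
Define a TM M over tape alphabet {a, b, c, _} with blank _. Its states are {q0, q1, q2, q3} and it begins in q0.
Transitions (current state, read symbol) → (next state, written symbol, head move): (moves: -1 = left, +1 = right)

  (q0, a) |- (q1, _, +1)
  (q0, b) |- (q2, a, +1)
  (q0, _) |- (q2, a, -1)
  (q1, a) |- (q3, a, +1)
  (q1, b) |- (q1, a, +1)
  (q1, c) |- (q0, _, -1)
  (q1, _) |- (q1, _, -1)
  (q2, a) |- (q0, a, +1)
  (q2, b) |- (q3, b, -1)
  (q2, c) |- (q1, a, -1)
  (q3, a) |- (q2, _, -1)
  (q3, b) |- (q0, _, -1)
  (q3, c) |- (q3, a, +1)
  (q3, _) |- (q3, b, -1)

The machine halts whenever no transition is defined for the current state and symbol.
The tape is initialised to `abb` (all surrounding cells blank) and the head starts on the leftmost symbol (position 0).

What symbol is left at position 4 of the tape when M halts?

b

q0 | [a]bb__   read a → write _, move +1, go to q1
q1 | _[b]b__   read b → write a, move +1, go to q1
q1 | _a[b]__   read b → write a, move +1, go to q1
q1 | _aa[_]_   read _ → write _, move -1, go to q1
q1 | _a[a]__   read a → write a, move +1, go to q3
q3 | _aa[_]_   read _ → write b, move -1, go to q3
q3 | _a[a]b_   read a → write _, move -1, go to q2
q2 | _[a]_b_   read a → write a, move +1, go to q0
q0 | _a[_]b_   read _ → write a, move -1, go to q2
q2 | _[a]ab_   read a → write a, move +1, go to q0
q0 | _a[a]b_   read a → write _, move +1, go to q1
q1 | _a_[b]_   read b → write a, move +1, go to q1
q1 | _a_a[_]   read _ → write _, move -1, go to q1
q1 | _a_[a]_   read a → write a, move +1, go to q3
q3 | _a_a[_]   read _ → write b, move -1, go to q3
q3 | _a_[a]b   read a → write _, move -1, go to q2
q2 | _a[_]_b
Cell 4 holds b when M halts.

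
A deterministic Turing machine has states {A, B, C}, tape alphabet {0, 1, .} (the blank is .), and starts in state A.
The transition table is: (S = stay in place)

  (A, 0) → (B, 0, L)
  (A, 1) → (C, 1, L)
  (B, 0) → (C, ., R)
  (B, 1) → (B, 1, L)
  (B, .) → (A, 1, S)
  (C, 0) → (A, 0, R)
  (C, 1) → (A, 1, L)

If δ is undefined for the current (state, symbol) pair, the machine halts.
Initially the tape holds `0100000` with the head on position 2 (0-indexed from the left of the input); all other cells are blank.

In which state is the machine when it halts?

A

A | 01[0]0000   read 0 → write 0, move L, go to B
B | 0[1]00000   read 1 → write 1, move L, go to B
B | [0]100000   read 0 → write ., move R, go to C
C | .[1]00000   read 1 → write 1, move L, go to A
A | [.]100000
No transition is defined for (A, .); M halts in state A.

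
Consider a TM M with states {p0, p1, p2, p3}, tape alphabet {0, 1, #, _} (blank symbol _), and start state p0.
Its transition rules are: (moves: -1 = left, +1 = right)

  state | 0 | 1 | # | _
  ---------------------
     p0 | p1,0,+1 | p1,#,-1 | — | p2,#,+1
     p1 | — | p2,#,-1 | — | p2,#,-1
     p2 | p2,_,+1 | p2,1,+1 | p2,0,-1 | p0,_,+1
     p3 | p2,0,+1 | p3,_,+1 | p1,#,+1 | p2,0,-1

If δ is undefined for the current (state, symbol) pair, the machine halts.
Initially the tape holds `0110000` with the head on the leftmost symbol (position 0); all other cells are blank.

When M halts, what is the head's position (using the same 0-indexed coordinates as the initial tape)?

3

state=p0 head=0 tape=[0]110000   (p0,0)→(p1,0,+1)
state=p1 head=1 tape=0[1]10000   (p1,1)→(p2,#,-1)
state=p2 head=0 tape=[0]#10000   (p2,0)→(p2,_,+1)
state=p2 head=1 tape=_[#]10000   (p2,#)→(p2,0,-1)
state=p2 head=0 tape=[_]010000   (p2,_)→(p0,_,+1)
state=p0 head=1 tape=_[0]10000   (p0,0)→(p1,0,+1)
state=p1 head=2 tape=_0[1]0000   (p1,1)→(p2,#,-1)
state=p2 head=1 tape=_[0]#0000   (p2,0)→(p2,_,+1)
state=p2 head=2 tape=__[#]0000   (p2,#)→(p2,0,-1)
state=p2 head=1 tape=_[_]00000   (p2,_)→(p0,_,+1)
state=p0 head=2 tape=__[0]0000   (p0,0)→(p1,0,+1)
state=p1 head=3 tape=__0[0]000
At halt the head is at cell 3.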